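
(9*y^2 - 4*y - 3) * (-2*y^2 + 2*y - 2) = -18*y^4 + 26*y^3 - 20*y^2 + 2*y + 6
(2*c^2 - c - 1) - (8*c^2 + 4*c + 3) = -6*c^2 - 5*c - 4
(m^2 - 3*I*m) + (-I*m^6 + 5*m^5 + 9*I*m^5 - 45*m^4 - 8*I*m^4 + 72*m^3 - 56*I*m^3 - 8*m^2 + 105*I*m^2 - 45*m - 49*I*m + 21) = -I*m^6 + 5*m^5 + 9*I*m^5 - 45*m^4 - 8*I*m^4 + 72*m^3 - 56*I*m^3 - 7*m^2 + 105*I*m^2 - 45*m - 52*I*m + 21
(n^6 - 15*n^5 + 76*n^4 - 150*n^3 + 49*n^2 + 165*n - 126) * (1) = n^6 - 15*n^5 + 76*n^4 - 150*n^3 + 49*n^2 + 165*n - 126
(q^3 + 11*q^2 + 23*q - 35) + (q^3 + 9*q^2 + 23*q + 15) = 2*q^3 + 20*q^2 + 46*q - 20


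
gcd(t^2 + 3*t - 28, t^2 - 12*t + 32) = t - 4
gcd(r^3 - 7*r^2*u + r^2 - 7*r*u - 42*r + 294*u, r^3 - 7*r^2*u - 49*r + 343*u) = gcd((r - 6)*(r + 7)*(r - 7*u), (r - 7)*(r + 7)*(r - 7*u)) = r^2 - 7*r*u + 7*r - 49*u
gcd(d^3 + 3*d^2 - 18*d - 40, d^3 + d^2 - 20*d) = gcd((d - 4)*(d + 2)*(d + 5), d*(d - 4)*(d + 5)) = d^2 + d - 20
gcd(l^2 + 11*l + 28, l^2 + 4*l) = l + 4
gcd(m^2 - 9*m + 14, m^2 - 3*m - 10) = 1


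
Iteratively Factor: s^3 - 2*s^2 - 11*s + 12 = (s - 1)*(s^2 - s - 12) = (s - 1)*(s + 3)*(s - 4)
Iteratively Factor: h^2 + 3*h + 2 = (h + 2)*(h + 1)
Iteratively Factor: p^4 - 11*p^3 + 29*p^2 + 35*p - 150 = (p + 2)*(p^3 - 13*p^2 + 55*p - 75) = (p - 5)*(p + 2)*(p^2 - 8*p + 15) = (p - 5)^2*(p + 2)*(p - 3)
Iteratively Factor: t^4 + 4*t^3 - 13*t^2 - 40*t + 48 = (t + 4)*(t^3 - 13*t + 12) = (t - 3)*(t + 4)*(t^2 + 3*t - 4) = (t - 3)*(t - 1)*(t + 4)*(t + 4)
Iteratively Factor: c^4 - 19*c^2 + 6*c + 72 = (c + 2)*(c^3 - 2*c^2 - 15*c + 36) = (c - 3)*(c + 2)*(c^2 + c - 12) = (c - 3)*(c + 2)*(c + 4)*(c - 3)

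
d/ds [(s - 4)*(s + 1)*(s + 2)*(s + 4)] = 4*s^3 + 9*s^2 - 28*s - 48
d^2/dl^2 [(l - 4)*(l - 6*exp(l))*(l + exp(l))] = -5*l^2*exp(l) - 24*l*exp(2*l) + 6*l + 72*exp(2*l) + 30*exp(l) - 8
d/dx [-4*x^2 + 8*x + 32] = 8 - 8*x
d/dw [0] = 0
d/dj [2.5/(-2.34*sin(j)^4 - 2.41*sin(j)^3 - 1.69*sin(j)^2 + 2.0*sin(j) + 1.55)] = (23.4*sin(j)^3 + 18.075*sin(j)^2 + 8.45*sin(j) - 5.0)*cos(j)/(2.34*sin(j)^4 + 2.41*sin(j)^3 + 1.69*sin(j)^2 - 2.0*sin(j) - 1.55)^2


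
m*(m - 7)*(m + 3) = m^3 - 4*m^2 - 21*m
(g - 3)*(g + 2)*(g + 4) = g^3 + 3*g^2 - 10*g - 24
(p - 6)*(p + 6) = p^2 - 36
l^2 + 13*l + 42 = (l + 6)*(l + 7)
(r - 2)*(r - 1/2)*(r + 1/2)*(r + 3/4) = r^4 - 5*r^3/4 - 7*r^2/4 + 5*r/16 + 3/8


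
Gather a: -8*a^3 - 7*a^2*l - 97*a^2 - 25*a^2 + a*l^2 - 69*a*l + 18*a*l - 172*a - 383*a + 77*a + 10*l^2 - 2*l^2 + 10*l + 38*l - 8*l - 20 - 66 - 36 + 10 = -8*a^3 + a^2*(-7*l - 122) + a*(l^2 - 51*l - 478) + 8*l^2 + 40*l - 112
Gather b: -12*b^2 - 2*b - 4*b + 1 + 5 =-12*b^2 - 6*b + 6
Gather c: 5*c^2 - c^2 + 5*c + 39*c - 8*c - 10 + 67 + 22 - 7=4*c^2 + 36*c + 72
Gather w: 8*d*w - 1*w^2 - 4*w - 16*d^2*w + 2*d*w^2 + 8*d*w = w^2*(2*d - 1) + w*(-16*d^2 + 16*d - 4)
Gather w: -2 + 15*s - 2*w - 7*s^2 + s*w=-7*s^2 + 15*s + w*(s - 2) - 2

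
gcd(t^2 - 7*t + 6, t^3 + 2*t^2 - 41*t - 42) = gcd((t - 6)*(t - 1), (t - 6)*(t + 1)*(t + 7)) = t - 6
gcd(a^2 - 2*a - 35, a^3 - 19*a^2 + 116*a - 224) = a - 7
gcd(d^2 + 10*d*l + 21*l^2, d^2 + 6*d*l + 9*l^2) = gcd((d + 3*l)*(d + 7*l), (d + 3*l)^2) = d + 3*l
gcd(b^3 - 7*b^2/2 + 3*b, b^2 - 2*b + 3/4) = b - 3/2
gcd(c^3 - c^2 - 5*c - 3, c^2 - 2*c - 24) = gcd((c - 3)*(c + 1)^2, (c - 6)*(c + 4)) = 1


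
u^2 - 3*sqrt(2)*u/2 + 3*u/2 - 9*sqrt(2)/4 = (u + 3/2)*(u - 3*sqrt(2)/2)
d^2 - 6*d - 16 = (d - 8)*(d + 2)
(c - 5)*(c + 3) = c^2 - 2*c - 15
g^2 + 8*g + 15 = (g + 3)*(g + 5)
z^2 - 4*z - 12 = (z - 6)*(z + 2)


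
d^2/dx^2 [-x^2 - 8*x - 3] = -2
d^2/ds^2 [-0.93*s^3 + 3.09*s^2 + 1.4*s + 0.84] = 6.18 - 5.58*s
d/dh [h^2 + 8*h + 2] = 2*h + 8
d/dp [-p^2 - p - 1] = -2*p - 1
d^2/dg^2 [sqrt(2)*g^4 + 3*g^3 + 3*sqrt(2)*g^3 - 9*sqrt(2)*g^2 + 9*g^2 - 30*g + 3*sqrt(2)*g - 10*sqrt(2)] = 12*sqrt(2)*g^2 + 18*g + 18*sqrt(2)*g - 18*sqrt(2) + 18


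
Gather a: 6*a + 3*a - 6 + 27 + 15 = 9*a + 36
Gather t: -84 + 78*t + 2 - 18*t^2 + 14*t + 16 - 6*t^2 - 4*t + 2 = -24*t^2 + 88*t - 64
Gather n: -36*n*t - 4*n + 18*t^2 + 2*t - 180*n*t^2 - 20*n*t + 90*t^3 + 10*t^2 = n*(-180*t^2 - 56*t - 4) + 90*t^3 + 28*t^2 + 2*t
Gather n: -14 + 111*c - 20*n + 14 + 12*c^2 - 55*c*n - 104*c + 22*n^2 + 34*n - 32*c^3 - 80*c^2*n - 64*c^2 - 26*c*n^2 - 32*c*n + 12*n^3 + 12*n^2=-32*c^3 - 52*c^2 + 7*c + 12*n^3 + n^2*(34 - 26*c) + n*(-80*c^2 - 87*c + 14)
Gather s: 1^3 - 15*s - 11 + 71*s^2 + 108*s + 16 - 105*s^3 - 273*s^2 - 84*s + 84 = -105*s^3 - 202*s^2 + 9*s + 90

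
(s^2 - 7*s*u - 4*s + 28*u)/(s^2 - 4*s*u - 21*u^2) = (s - 4)/(s + 3*u)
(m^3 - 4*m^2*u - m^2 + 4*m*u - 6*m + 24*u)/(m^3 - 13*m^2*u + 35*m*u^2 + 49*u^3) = (m^3 - 4*m^2*u - m^2 + 4*m*u - 6*m + 24*u)/(m^3 - 13*m^2*u + 35*m*u^2 + 49*u^3)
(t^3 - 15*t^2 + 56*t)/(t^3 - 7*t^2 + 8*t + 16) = t*(t^2 - 15*t + 56)/(t^3 - 7*t^2 + 8*t + 16)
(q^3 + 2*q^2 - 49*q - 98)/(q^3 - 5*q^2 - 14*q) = (q + 7)/q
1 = 1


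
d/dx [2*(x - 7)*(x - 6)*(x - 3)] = 6*x^2 - 64*x + 162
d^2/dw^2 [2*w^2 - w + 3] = 4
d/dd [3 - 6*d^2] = -12*d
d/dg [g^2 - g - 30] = 2*g - 1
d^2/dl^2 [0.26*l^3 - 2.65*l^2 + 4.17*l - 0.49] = 1.56*l - 5.3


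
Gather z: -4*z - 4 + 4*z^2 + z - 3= 4*z^2 - 3*z - 7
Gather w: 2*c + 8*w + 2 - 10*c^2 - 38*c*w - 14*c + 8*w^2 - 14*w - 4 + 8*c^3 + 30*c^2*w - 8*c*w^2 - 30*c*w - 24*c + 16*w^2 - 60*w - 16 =8*c^3 - 10*c^2 - 36*c + w^2*(24 - 8*c) + w*(30*c^2 - 68*c - 66) - 18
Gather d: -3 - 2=-5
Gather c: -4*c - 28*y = -4*c - 28*y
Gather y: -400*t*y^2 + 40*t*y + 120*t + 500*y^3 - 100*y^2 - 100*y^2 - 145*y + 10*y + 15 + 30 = 120*t + 500*y^3 + y^2*(-400*t - 200) + y*(40*t - 135) + 45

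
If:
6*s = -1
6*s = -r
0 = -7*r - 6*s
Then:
No Solution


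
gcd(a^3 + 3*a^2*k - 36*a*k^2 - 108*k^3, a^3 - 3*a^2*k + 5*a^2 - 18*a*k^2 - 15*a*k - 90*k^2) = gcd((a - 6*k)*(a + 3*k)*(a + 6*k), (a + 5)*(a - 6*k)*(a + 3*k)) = a^2 - 3*a*k - 18*k^2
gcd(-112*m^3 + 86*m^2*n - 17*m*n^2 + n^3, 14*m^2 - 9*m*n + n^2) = 14*m^2 - 9*m*n + n^2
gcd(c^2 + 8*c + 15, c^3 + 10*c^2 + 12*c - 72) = 1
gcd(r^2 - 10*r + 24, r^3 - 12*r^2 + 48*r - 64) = r - 4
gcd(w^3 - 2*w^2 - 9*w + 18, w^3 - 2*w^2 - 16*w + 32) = w - 2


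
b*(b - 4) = b^2 - 4*b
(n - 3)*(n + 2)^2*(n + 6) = n^4 + 7*n^3 - 2*n^2 - 60*n - 72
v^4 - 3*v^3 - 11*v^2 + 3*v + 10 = (v - 5)*(v - 1)*(v + 1)*(v + 2)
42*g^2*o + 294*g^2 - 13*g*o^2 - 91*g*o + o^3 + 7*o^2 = (-7*g + o)*(-6*g + o)*(o + 7)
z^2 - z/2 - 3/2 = (z - 3/2)*(z + 1)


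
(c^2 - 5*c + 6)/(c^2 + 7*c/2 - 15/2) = 2*(c^2 - 5*c + 6)/(2*c^2 + 7*c - 15)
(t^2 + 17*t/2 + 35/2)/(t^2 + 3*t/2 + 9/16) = 8*(2*t^2 + 17*t + 35)/(16*t^2 + 24*t + 9)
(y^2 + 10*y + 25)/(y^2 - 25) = (y + 5)/(y - 5)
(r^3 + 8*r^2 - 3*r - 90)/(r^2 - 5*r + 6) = (r^2 + 11*r + 30)/(r - 2)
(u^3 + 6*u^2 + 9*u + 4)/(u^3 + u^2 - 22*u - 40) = (u^2 + 2*u + 1)/(u^2 - 3*u - 10)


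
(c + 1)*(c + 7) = c^2 + 8*c + 7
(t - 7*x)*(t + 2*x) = t^2 - 5*t*x - 14*x^2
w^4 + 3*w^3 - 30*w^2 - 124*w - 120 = (w - 6)*(w + 2)^2*(w + 5)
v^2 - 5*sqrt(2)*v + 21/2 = (v - 7*sqrt(2)/2)*(v - 3*sqrt(2)/2)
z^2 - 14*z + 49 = (z - 7)^2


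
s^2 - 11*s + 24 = (s - 8)*(s - 3)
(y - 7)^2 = y^2 - 14*y + 49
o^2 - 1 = (o - 1)*(o + 1)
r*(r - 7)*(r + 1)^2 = r^4 - 5*r^3 - 13*r^2 - 7*r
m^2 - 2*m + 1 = (m - 1)^2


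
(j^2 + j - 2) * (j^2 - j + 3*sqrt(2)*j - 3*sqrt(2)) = j^4 + 3*sqrt(2)*j^3 - 3*j^2 - 9*sqrt(2)*j + 2*j + 6*sqrt(2)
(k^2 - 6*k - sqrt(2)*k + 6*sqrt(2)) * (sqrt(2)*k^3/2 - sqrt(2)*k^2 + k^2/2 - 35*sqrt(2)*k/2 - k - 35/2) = sqrt(2)*k^5/2 - 4*sqrt(2)*k^4 - k^4/2 - 12*sqrt(2)*k^3 + 4*k^3 + 23*k^2/2 + 109*sqrt(2)*k^2 - 105*k + 23*sqrt(2)*k/2 - 105*sqrt(2)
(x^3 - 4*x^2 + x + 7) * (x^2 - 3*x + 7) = x^5 - 7*x^4 + 20*x^3 - 24*x^2 - 14*x + 49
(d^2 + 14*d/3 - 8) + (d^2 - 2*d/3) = 2*d^2 + 4*d - 8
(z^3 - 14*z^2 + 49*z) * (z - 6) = z^4 - 20*z^3 + 133*z^2 - 294*z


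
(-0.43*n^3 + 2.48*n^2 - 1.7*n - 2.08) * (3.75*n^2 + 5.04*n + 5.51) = -1.6125*n^5 + 7.1328*n^4 + 3.7549*n^3 - 2.7032*n^2 - 19.8502*n - 11.4608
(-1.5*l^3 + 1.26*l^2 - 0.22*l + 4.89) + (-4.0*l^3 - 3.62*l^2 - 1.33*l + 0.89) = -5.5*l^3 - 2.36*l^2 - 1.55*l + 5.78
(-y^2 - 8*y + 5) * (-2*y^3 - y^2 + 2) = 2*y^5 + 17*y^4 - 2*y^3 - 7*y^2 - 16*y + 10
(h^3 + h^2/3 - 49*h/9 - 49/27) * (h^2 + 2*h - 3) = h^5 + 7*h^4/3 - 70*h^3/9 - 370*h^2/27 + 343*h/27 + 49/9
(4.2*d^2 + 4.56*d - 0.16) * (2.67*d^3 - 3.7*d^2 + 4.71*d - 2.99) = 11.214*d^5 - 3.3648*d^4 + 2.4828*d^3 + 9.5116*d^2 - 14.388*d + 0.4784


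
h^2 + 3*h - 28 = (h - 4)*(h + 7)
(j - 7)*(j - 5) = j^2 - 12*j + 35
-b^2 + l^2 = (-b + l)*(b + l)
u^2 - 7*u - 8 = (u - 8)*(u + 1)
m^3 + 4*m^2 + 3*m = m*(m + 1)*(m + 3)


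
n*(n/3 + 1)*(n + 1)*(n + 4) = n^4/3 + 8*n^3/3 + 19*n^2/3 + 4*n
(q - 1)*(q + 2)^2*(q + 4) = q^4 + 7*q^3 + 12*q^2 - 4*q - 16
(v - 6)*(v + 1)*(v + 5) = v^3 - 31*v - 30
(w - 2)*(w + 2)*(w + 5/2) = w^3 + 5*w^2/2 - 4*w - 10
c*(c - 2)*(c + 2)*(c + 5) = c^4 + 5*c^3 - 4*c^2 - 20*c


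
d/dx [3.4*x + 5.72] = 3.40000000000000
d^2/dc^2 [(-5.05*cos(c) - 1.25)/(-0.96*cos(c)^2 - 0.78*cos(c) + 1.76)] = (-0.93424479166666*(1 - cos(c)^2)^2 - 5.26041666666667*cos(c)^5 - 50.517578125*cos(c)^3 - 12.3000081380208*cos(c)^2 + 44.5918330439815*cos(c) + 23.099365234375)/(1.0*cos(c)^2 + 0.8125*cos(c) - 1.83333333333333)^3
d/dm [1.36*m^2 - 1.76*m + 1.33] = 2.72*m - 1.76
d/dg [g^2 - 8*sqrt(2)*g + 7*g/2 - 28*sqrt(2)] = 2*g - 8*sqrt(2) + 7/2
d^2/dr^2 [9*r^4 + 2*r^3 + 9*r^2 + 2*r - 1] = 108*r^2 + 12*r + 18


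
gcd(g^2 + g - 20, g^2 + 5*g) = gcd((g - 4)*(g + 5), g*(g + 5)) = g + 5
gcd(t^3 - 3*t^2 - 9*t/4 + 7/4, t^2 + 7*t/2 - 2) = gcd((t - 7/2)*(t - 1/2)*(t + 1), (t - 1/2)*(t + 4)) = t - 1/2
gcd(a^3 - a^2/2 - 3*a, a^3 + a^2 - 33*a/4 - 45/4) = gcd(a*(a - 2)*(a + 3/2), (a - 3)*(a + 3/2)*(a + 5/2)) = a + 3/2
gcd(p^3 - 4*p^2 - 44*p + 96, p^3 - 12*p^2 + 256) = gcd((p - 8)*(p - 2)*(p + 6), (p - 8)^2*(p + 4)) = p - 8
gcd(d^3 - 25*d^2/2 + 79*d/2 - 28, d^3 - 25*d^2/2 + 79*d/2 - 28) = d^3 - 25*d^2/2 + 79*d/2 - 28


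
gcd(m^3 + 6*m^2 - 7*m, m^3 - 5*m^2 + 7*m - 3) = m - 1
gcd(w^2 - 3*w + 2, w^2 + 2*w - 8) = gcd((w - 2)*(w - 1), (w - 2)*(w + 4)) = w - 2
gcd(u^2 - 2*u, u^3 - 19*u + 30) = u - 2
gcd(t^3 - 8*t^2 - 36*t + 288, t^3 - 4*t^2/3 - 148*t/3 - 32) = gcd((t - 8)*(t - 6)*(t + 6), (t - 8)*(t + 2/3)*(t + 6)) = t^2 - 2*t - 48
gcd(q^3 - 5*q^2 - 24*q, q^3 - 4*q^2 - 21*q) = q^2 + 3*q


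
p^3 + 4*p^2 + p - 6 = (p - 1)*(p + 2)*(p + 3)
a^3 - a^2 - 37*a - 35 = (a - 7)*(a + 1)*(a + 5)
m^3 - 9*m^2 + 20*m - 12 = (m - 6)*(m - 2)*(m - 1)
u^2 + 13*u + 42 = (u + 6)*(u + 7)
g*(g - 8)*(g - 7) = g^3 - 15*g^2 + 56*g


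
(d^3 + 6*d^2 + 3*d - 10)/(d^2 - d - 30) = (d^2 + d - 2)/(d - 6)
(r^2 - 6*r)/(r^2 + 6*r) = (r - 6)/(r + 6)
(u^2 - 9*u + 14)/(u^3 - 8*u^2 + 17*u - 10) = (u - 7)/(u^2 - 6*u + 5)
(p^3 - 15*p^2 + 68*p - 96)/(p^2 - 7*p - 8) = (p^2 - 7*p + 12)/(p + 1)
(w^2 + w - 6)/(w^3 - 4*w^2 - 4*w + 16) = (w + 3)/(w^2 - 2*w - 8)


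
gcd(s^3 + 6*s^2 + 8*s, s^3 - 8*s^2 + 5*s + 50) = s + 2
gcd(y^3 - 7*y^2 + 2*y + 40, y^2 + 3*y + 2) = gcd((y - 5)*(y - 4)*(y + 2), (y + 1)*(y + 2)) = y + 2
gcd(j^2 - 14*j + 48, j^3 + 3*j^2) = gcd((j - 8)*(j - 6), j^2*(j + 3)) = 1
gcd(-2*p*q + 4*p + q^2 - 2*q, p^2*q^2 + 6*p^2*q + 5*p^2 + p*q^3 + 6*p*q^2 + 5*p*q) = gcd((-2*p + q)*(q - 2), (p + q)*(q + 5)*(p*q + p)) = 1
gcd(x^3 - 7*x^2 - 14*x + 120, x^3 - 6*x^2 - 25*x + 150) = x^2 - 11*x + 30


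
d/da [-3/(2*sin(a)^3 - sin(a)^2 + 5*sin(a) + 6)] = 3*(6*sin(a)^2 - 2*sin(a) + 5)*cos(a)/(2*sin(a)^3 - sin(a)^2 + 5*sin(a) + 6)^2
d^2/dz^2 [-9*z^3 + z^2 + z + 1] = 2 - 54*z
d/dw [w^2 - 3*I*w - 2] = 2*w - 3*I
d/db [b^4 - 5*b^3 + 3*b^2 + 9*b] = 4*b^3 - 15*b^2 + 6*b + 9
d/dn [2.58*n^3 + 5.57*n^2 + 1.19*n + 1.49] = 7.74*n^2 + 11.14*n + 1.19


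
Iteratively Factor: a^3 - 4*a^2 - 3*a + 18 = (a - 3)*(a^2 - a - 6) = (a - 3)^2*(a + 2)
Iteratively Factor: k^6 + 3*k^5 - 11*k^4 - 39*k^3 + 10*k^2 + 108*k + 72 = (k + 3)*(k^5 - 11*k^3 - 6*k^2 + 28*k + 24) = (k + 2)*(k + 3)*(k^4 - 2*k^3 - 7*k^2 + 8*k + 12) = (k + 2)^2*(k + 3)*(k^3 - 4*k^2 + k + 6) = (k - 3)*(k + 2)^2*(k + 3)*(k^2 - k - 2) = (k - 3)*(k + 1)*(k + 2)^2*(k + 3)*(k - 2)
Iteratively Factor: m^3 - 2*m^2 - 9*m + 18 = (m - 2)*(m^2 - 9) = (m - 2)*(m + 3)*(m - 3)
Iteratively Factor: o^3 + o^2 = (o)*(o^2 + o) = o^2*(o + 1)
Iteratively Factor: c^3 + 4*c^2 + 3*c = (c)*(c^2 + 4*c + 3) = c*(c + 1)*(c + 3)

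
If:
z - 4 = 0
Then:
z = 4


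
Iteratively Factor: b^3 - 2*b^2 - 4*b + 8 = (b - 2)*(b^2 - 4) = (b - 2)*(b + 2)*(b - 2)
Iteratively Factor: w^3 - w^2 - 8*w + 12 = (w + 3)*(w^2 - 4*w + 4) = (w - 2)*(w + 3)*(w - 2)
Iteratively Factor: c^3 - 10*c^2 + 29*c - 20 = (c - 5)*(c^2 - 5*c + 4) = (c - 5)*(c - 4)*(c - 1)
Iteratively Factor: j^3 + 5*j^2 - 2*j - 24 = (j + 3)*(j^2 + 2*j - 8) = (j - 2)*(j + 3)*(j + 4)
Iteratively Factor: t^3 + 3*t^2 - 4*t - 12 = (t + 3)*(t^2 - 4) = (t + 2)*(t + 3)*(t - 2)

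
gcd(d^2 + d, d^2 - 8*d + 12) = 1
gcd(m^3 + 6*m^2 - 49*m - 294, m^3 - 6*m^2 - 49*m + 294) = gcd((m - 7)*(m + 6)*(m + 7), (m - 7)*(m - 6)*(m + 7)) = m^2 - 49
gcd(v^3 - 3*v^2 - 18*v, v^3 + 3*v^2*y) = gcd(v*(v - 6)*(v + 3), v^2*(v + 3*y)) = v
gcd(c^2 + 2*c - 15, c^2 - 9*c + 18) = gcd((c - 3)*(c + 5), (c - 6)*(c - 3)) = c - 3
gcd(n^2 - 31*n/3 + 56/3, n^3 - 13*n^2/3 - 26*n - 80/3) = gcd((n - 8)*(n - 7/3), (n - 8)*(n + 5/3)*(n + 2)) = n - 8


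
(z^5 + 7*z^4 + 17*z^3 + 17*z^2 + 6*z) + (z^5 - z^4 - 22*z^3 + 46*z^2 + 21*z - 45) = 2*z^5 + 6*z^4 - 5*z^3 + 63*z^2 + 27*z - 45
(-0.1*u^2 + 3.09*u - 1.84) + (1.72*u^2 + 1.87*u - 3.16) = 1.62*u^2 + 4.96*u - 5.0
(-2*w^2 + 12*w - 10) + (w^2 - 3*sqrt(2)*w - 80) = -w^2 - 3*sqrt(2)*w + 12*w - 90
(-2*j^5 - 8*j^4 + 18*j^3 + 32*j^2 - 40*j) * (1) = -2*j^5 - 8*j^4 + 18*j^3 + 32*j^2 - 40*j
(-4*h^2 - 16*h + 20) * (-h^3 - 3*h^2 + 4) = 4*h^5 + 28*h^4 + 28*h^3 - 76*h^2 - 64*h + 80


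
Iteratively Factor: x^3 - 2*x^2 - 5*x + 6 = (x + 2)*(x^2 - 4*x + 3) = (x - 3)*(x + 2)*(x - 1)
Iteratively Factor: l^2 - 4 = (l - 2)*(l + 2)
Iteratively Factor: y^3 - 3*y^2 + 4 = (y + 1)*(y^2 - 4*y + 4) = (y - 2)*(y + 1)*(y - 2)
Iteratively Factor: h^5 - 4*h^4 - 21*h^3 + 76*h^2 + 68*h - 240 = (h - 3)*(h^4 - h^3 - 24*h^2 + 4*h + 80) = (h - 5)*(h - 3)*(h^3 + 4*h^2 - 4*h - 16) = (h - 5)*(h - 3)*(h + 2)*(h^2 + 2*h - 8) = (h - 5)*(h - 3)*(h + 2)*(h + 4)*(h - 2)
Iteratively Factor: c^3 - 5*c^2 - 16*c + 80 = (c - 5)*(c^2 - 16) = (c - 5)*(c + 4)*(c - 4)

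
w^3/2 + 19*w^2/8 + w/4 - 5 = (w/2 + 1)*(w - 5/4)*(w + 4)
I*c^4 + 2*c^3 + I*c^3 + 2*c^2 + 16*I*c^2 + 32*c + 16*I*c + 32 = (c - 4*I)*(c - 2*I)*(c + 4*I)*(I*c + I)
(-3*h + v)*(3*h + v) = -9*h^2 + v^2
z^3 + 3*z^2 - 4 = (z - 1)*(z + 2)^2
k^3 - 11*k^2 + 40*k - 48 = (k - 4)^2*(k - 3)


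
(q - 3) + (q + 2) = 2*q - 1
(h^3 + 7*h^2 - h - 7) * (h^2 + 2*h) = h^5 + 9*h^4 + 13*h^3 - 9*h^2 - 14*h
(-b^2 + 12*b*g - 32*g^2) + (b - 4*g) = -b^2 + 12*b*g + b - 32*g^2 - 4*g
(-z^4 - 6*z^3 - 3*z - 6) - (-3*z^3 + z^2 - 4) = -z^4 - 3*z^3 - z^2 - 3*z - 2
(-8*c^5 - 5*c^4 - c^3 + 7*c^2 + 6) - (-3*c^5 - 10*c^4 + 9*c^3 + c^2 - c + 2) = -5*c^5 + 5*c^4 - 10*c^3 + 6*c^2 + c + 4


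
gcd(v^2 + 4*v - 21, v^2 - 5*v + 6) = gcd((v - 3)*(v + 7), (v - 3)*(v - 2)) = v - 3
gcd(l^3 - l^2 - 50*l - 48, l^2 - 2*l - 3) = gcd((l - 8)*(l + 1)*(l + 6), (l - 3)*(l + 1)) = l + 1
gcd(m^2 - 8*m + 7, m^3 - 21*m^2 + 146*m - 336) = m - 7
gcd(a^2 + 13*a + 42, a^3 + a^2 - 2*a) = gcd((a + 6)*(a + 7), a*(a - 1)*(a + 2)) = 1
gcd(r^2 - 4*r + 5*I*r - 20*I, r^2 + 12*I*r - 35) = r + 5*I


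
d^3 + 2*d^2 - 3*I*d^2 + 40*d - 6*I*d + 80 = (d + 2)*(d - 8*I)*(d + 5*I)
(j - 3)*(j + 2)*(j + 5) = j^3 + 4*j^2 - 11*j - 30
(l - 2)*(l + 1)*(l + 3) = l^3 + 2*l^2 - 5*l - 6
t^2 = t^2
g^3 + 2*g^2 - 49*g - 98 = (g - 7)*(g + 2)*(g + 7)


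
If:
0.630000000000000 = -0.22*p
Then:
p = -2.86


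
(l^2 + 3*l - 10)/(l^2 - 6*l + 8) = (l + 5)/(l - 4)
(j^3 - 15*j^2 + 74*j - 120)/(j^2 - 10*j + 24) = j - 5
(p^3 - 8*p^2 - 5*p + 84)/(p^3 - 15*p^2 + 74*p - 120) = (p^2 - 4*p - 21)/(p^2 - 11*p + 30)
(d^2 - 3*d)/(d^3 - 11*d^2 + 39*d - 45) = d/(d^2 - 8*d + 15)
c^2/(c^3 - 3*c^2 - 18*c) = c/(c^2 - 3*c - 18)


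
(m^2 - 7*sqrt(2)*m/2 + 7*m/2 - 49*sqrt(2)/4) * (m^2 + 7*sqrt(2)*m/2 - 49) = m^4 + 7*m^3/2 - 147*m^2/2 - 1029*m/4 + 343*sqrt(2)*m/2 + 2401*sqrt(2)/4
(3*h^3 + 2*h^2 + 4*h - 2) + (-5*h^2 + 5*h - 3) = 3*h^3 - 3*h^2 + 9*h - 5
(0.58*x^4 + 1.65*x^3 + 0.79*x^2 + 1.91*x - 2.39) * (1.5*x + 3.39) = 0.87*x^5 + 4.4412*x^4 + 6.7785*x^3 + 5.5431*x^2 + 2.8899*x - 8.1021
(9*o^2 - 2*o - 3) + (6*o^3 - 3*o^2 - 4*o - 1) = 6*o^3 + 6*o^2 - 6*o - 4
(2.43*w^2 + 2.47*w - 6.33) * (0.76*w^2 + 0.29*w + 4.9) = 1.8468*w^4 + 2.5819*w^3 + 7.8125*w^2 + 10.2673*w - 31.017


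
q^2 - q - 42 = (q - 7)*(q + 6)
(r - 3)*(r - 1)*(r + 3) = r^3 - r^2 - 9*r + 9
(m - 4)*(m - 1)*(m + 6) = m^3 + m^2 - 26*m + 24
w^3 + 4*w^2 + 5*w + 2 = (w + 1)^2*(w + 2)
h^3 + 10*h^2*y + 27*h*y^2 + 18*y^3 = (h + y)*(h + 3*y)*(h + 6*y)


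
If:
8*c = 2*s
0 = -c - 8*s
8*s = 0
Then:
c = 0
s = 0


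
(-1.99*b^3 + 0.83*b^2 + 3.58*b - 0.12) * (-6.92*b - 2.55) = 13.7708*b^4 - 0.6691*b^3 - 26.8901*b^2 - 8.2986*b + 0.306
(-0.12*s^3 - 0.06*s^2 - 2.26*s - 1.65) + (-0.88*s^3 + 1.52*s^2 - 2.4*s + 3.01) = -1.0*s^3 + 1.46*s^2 - 4.66*s + 1.36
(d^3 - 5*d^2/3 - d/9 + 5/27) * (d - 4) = d^4 - 17*d^3/3 + 59*d^2/9 + 17*d/27 - 20/27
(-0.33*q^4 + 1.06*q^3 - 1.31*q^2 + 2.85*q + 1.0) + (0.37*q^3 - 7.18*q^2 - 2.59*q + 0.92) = -0.33*q^4 + 1.43*q^3 - 8.49*q^2 + 0.26*q + 1.92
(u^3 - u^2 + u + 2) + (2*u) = u^3 - u^2 + 3*u + 2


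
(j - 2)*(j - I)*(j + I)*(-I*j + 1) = -I*j^4 + j^3 + 2*I*j^3 - 2*j^2 - I*j^2 + j + 2*I*j - 2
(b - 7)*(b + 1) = b^2 - 6*b - 7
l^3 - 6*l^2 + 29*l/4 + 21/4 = (l - 7/2)*(l - 3)*(l + 1/2)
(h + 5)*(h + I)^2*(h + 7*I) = h^4 + 5*h^3 + 9*I*h^3 - 15*h^2 + 45*I*h^2 - 75*h - 7*I*h - 35*I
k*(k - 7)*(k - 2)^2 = k^4 - 11*k^3 + 32*k^2 - 28*k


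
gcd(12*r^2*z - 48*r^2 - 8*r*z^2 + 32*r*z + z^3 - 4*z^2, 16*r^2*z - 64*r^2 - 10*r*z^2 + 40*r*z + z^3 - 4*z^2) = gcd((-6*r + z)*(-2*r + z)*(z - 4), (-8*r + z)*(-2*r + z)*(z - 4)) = -2*r*z + 8*r + z^2 - 4*z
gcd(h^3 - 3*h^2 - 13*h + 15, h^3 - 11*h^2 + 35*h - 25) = h^2 - 6*h + 5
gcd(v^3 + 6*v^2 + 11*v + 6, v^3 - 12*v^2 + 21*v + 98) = v + 2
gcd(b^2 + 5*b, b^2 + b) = b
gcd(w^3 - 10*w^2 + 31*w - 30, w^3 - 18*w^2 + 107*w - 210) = w - 5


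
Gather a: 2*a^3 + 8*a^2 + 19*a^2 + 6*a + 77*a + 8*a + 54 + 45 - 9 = 2*a^3 + 27*a^2 + 91*a + 90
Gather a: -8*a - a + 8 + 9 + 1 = 18 - 9*a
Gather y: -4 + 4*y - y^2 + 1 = -y^2 + 4*y - 3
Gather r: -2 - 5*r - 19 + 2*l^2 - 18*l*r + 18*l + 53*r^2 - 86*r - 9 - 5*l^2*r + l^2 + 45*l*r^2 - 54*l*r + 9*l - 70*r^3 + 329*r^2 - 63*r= 3*l^2 + 27*l - 70*r^3 + r^2*(45*l + 382) + r*(-5*l^2 - 72*l - 154) - 30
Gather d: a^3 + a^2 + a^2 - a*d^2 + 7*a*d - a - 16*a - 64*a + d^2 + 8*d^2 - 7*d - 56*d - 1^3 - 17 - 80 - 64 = a^3 + 2*a^2 - 81*a + d^2*(9 - a) + d*(7*a - 63) - 162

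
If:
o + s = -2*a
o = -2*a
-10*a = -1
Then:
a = 1/10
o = -1/5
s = 0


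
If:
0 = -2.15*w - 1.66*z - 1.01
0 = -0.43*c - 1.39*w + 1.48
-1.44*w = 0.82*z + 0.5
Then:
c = 3.45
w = -0.00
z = -0.60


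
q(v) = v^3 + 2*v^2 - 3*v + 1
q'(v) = 3*v^2 + 4*v - 3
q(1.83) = 8.34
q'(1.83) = 14.37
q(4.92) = 153.75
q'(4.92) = 89.30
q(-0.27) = 1.94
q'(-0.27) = -3.86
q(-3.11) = -0.41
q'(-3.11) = 13.58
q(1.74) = 7.10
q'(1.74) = 13.04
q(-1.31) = 6.11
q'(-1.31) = -3.09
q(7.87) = 588.71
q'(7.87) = 214.29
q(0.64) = 0.16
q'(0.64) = 0.79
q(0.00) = 1.00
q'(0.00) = -3.00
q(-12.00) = -1403.00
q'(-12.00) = 381.00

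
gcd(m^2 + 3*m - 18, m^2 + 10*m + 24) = m + 6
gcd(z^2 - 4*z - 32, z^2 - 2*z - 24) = z + 4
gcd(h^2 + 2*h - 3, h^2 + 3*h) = h + 3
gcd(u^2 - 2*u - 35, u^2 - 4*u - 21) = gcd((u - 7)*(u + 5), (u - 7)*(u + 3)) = u - 7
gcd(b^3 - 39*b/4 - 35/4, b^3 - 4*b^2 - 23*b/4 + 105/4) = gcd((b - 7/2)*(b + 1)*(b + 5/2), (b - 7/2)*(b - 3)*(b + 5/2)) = b^2 - b - 35/4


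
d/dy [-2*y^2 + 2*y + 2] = 2 - 4*y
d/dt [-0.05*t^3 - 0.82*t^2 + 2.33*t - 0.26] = -0.15*t^2 - 1.64*t + 2.33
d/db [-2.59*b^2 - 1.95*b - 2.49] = -5.18*b - 1.95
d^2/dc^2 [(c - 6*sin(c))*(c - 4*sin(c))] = 10*c*sin(c) - 96*sin(c)^2 - 20*cos(c) + 50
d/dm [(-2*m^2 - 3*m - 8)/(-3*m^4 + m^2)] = (-12*m^4 - 27*m^3 - 96*m^2 + 3*m + 16)/(9*m^7 - 6*m^5 + m^3)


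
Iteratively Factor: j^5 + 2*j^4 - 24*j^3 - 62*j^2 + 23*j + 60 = (j + 4)*(j^4 - 2*j^3 - 16*j^2 + 2*j + 15) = (j - 5)*(j + 4)*(j^3 + 3*j^2 - j - 3) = (j - 5)*(j - 1)*(j + 4)*(j^2 + 4*j + 3) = (j - 5)*(j - 1)*(j + 1)*(j + 4)*(j + 3)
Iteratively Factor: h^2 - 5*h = (h - 5)*(h)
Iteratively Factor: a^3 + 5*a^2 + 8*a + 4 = (a + 2)*(a^2 + 3*a + 2) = (a + 1)*(a + 2)*(a + 2)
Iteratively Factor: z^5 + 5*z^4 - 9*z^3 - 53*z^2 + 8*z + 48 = (z + 1)*(z^4 + 4*z^3 - 13*z^2 - 40*z + 48) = (z - 1)*(z + 1)*(z^3 + 5*z^2 - 8*z - 48) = (z - 1)*(z + 1)*(z + 4)*(z^2 + z - 12) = (z - 1)*(z + 1)*(z + 4)^2*(z - 3)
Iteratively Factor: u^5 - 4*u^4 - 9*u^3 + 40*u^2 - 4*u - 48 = (u + 1)*(u^4 - 5*u^3 - 4*u^2 + 44*u - 48) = (u + 1)*(u + 3)*(u^3 - 8*u^2 + 20*u - 16) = (u - 2)*(u + 1)*(u + 3)*(u^2 - 6*u + 8) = (u - 4)*(u - 2)*(u + 1)*(u + 3)*(u - 2)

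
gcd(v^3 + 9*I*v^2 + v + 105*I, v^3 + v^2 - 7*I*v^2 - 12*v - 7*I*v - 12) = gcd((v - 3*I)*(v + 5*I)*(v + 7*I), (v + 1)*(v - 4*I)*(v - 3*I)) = v - 3*I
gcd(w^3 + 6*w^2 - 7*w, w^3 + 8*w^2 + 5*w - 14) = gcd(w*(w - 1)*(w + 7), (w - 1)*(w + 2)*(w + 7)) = w^2 + 6*w - 7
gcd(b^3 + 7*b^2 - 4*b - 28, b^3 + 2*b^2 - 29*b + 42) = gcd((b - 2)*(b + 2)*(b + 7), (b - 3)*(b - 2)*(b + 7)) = b^2 + 5*b - 14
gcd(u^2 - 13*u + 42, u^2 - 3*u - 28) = u - 7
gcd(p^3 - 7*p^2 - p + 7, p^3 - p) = p^2 - 1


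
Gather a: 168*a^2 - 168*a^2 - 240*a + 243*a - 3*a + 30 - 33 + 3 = 0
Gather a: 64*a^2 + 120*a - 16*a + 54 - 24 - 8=64*a^2 + 104*a + 22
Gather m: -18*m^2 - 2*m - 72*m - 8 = -18*m^2 - 74*m - 8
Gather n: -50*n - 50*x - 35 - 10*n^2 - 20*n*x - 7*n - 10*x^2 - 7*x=-10*n^2 + n*(-20*x - 57) - 10*x^2 - 57*x - 35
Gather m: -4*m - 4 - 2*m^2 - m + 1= -2*m^2 - 5*m - 3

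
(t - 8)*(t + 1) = t^2 - 7*t - 8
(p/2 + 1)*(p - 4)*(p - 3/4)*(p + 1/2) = p^4/2 - 9*p^3/8 - 63*p^2/16 + 11*p/8 + 3/2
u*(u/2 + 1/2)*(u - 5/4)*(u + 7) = u^4/2 + 27*u^3/8 - 3*u^2/2 - 35*u/8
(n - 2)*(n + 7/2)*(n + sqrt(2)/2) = n^3 + sqrt(2)*n^2/2 + 3*n^2/2 - 7*n + 3*sqrt(2)*n/4 - 7*sqrt(2)/2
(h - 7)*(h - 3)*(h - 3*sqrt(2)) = h^3 - 10*h^2 - 3*sqrt(2)*h^2 + 21*h + 30*sqrt(2)*h - 63*sqrt(2)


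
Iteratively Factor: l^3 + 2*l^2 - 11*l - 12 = (l + 1)*(l^2 + l - 12) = (l - 3)*(l + 1)*(l + 4)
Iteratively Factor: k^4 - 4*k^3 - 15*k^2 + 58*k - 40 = (k + 4)*(k^3 - 8*k^2 + 17*k - 10) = (k - 1)*(k + 4)*(k^2 - 7*k + 10) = (k - 5)*(k - 1)*(k + 4)*(k - 2)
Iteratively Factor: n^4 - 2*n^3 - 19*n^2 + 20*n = (n - 1)*(n^3 - n^2 - 20*n) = (n - 1)*(n + 4)*(n^2 - 5*n) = n*(n - 1)*(n + 4)*(n - 5)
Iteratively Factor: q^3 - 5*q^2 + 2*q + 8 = (q - 2)*(q^2 - 3*q - 4) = (q - 4)*(q - 2)*(q + 1)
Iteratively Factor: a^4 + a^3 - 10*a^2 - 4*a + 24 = (a + 2)*(a^3 - a^2 - 8*a + 12) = (a - 2)*(a + 2)*(a^2 + a - 6) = (a - 2)^2*(a + 2)*(a + 3)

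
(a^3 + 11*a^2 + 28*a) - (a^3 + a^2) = 10*a^2 + 28*a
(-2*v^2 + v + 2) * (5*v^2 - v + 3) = -10*v^4 + 7*v^3 + 3*v^2 + v + 6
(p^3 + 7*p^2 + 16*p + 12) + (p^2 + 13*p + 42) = p^3 + 8*p^2 + 29*p + 54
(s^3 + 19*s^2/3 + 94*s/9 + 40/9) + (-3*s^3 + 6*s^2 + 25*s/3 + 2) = -2*s^3 + 37*s^2/3 + 169*s/9 + 58/9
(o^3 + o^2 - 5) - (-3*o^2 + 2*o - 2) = o^3 + 4*o^2 - 2*o - 3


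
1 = 1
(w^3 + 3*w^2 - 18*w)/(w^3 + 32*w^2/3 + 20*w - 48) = 3*w*(w - 3)/(3*w^2 + 14*w - 24)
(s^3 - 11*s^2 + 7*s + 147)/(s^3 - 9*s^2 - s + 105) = (s - 7)/(s - 5)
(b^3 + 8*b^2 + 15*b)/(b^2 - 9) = b*(b + 5)/(b - 3)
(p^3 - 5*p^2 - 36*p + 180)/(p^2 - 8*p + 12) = (p^2 + p - 30)/(p - 2)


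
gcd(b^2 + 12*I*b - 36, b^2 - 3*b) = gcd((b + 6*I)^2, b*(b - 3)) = 1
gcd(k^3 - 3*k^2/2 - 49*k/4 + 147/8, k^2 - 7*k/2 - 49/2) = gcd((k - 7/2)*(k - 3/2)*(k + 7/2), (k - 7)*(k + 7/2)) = k + 7/2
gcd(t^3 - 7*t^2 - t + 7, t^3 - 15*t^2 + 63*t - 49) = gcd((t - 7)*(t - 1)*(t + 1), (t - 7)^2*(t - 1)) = t^2 - 8*t + 7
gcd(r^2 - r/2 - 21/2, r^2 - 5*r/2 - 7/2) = r - 7/2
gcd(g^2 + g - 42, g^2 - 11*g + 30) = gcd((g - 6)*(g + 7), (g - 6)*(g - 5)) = g - 6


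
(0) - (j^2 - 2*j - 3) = -j^2 + 2*j + 3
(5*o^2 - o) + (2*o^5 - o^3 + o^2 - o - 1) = 2*o^5 - o^3 + 6*o^2 - 2*o - 1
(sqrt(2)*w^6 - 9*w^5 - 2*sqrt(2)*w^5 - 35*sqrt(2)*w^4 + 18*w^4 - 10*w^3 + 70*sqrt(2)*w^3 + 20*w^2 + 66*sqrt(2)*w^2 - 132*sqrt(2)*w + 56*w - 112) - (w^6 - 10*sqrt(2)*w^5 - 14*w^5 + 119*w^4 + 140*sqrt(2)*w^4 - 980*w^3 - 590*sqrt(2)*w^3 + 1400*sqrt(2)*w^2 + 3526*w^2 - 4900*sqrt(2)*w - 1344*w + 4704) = -w^6 + sqrt(2)*w^6 + 5*w^5 + 8*sqrt(2)*w^5 - 175*sqrt(2)*w^4 - 101*w^4 + 660*sqrt(2)*w^3 + 970*w^3 - 3506*w^2 - 1334*sqrt(2)*w^2 + 1400*w + 4768*sqrt(2)*w - 4816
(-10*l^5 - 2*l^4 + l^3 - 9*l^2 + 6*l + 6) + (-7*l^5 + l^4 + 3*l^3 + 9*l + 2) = -17*l^5 - l^4 + 4*l^3 - 9*l^2 + 15*l + 8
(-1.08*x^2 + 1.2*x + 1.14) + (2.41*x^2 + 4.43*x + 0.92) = 1.33*x^2 + 5.63*x + 2.06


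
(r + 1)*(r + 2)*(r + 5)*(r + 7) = r^4 + 15*r^3 + 73*r^2 + 129*r + 70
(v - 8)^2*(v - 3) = v^3 - 19*v^2 + 112*v - 192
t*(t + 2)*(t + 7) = t^3 + 9*t^2 + 14*t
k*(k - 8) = k^2 - 8*k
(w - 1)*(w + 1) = w^2 - 1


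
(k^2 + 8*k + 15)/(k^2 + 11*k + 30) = (k + 3)/(k + 6)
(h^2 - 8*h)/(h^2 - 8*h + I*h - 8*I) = h/(h + I)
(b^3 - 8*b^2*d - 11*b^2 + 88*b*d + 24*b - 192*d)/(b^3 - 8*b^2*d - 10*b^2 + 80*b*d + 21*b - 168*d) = (b - 8)/(b - 7)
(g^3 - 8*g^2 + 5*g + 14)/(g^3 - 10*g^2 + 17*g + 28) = (g - 2)/(g - 4)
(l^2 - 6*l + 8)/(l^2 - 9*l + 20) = (l - 2)/(l - 5)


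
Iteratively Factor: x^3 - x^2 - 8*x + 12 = (x - 2)*(x^2 + x - 6) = (x - 2)^2*(x + 3)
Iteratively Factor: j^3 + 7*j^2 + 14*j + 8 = (j + 1)*(j^2 + 6*j + 8) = (j + 1)*(j + 2)*(j + 4)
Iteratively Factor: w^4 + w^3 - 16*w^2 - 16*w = (w + 1)*(w^3 - 16*w) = (w + 1)*(w + 4)*(w^2 - 4*w) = (w - 4)*(w + 1)*(w + 4)*(w)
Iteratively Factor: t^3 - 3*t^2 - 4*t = (t - 4)*(t^2 + t) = (t - 4)*(t + 1)*(t)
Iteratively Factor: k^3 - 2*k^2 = (k - 2)*(k^2) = k*(k - 2)*(k)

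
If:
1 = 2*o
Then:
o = 1/2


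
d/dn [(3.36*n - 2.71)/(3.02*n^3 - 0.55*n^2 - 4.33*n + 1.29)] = (-20.2944*n^3 + 26.4006*n^2 - 2.981*n - 7.3999)/(9.1204*n^6 - 3.322*n^5 - 25.8507*n^4 + 12.5546*n^3 + 17.3299*n^2 - 11.1714*n + 1.6641)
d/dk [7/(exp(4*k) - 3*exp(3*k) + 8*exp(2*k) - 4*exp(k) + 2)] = (-28*exp(3*k) + 63*exp(2*k) - 112*exp(k) + 28)*exp(k)/(exp(4*k) - 3*exp(3*k) + 8*exp(2*k) - 4*exp(k) + 2)^2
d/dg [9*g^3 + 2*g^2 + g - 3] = 27*g^2 + 4*g + 1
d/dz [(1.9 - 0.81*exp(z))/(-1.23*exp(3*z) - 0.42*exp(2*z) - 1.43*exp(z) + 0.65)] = (-1.9926*exp(3*z) + 6.6708*exp(2*z) + 1.596*exp(z) + 2.1905)*exp(z)/(1.5129*exp(6*z) + 1.0332*exp(5*z) + 3.6942*exp(4*z) - 0.3978*exp(3*z) + 1.4989*exp(2*z) - 1.859*exp(z) + 0.4225)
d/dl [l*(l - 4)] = 2*l - 4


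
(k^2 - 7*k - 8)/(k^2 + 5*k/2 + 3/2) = 2*(k - 8)/(2*k + 3)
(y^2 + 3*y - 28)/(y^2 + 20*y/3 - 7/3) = 3*(y - 4)/(3*y - 1)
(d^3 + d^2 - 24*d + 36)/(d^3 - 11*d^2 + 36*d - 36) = (d + 6)/(d - 6)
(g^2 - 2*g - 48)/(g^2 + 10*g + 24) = (g - 8)/(g + 4)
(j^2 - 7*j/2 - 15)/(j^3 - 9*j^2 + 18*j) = (j + 5/2)/(j*(j - 3))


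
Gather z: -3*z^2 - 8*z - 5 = -3*z^2 - 8*z - 5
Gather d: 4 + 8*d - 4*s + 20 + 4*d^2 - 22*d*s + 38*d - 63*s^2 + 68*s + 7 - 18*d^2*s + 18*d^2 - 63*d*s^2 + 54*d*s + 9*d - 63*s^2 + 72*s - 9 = d^2*(22 - 18*s) + d*(-63*s^2 + 32*s + 55) - 126*s^2 + 136*s + 22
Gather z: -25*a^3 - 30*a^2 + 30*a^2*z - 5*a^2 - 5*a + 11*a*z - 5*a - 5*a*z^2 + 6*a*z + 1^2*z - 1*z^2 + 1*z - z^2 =-25*a^3 - 35*a^2 - 10*a + z^2*(-5*a - 2) + z*(30*a^2 + 17*a + 2)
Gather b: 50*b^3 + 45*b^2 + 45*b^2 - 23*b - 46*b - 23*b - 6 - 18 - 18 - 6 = 50*b^3 + 90*b^2 - 92*b - 48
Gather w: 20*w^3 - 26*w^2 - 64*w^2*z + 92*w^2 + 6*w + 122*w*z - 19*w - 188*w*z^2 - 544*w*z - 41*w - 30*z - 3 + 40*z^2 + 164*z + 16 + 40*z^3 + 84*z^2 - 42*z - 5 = 20*w^3 + w^2*(66 - 64*z) + w*(-188*z^2 - 422*z - 54) + 40*z^3 + 124*z^2 + 92*z + 8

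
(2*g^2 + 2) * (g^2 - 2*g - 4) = 2*g^4 - 4*g^3 - 6*g^2 - 4*g - 8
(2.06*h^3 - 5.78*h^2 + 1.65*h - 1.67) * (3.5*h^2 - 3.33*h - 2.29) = 7.21*h^5 - 27.0898*h^4 + 20.305*h^3 + 1.8967*h^2 + 1.7826*h + 3.8243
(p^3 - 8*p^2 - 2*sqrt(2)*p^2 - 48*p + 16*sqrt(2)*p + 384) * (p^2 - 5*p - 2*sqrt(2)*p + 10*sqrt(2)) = p^5 - 13*p^4 - 4*sqrt(2)*p^4 + 52*sqrt(2)*p^3 - 64*sqrt(2)*p^2 + 520*p^2 - 1248*sqrt(2)*p - 1600*p + 3840*sqrt(2)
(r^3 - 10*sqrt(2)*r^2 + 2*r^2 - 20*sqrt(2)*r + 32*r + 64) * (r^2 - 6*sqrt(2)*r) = r^5 - 16*sqrt(2)*r^4 + 2*r^4 - 32*sqrt(2)*r^3 + 152*r^3 - 192*sqrt(2)*r^2 + 304*r^2 - 384*sqrt(2)*r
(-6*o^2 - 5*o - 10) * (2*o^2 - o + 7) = -12*o^4 - 4*o^3 - 57*o^2 - 25*o - 70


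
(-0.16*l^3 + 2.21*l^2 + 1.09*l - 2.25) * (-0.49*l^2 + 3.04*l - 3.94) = 0.0784*l^5 - 1.5693*l^4 + 6.8147*l^3 - 4.2913*l^2 - 11.1346*l + 8.865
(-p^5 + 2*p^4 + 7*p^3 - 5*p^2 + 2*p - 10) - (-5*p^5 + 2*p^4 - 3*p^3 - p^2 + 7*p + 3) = 4*p^5 + 10*p^3 - 4*p^2 - 5*p - 13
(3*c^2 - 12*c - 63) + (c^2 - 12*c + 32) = 4*c^2 - 24*c - 31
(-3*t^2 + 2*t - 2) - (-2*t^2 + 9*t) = -t^2 - 7*t - 2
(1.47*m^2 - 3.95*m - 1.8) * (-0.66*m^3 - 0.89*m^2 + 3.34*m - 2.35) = -0.9702*m^5 + 1.2987*m^4 + 9.6133*m^3 - 15.0455*m^2 + 3.2705*m + 4.23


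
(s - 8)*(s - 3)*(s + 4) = s^3 - 7*s^2 - 20*s + 96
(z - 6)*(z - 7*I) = z^2 - 6*z - 7*I*z + 42*I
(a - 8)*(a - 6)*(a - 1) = a^3 - 15*a^2 + 62*a - 48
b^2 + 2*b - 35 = (b - 5)*(b + 7)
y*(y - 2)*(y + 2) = y^3 - 4*y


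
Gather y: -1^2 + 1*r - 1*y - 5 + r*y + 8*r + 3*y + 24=9*r + y*(r + 2) + 18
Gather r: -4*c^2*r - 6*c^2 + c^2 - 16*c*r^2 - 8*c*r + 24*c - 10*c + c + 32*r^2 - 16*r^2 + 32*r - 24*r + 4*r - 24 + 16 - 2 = -5*c^2 + 15*c + r^2*(16 - 16*c) + r*(-4*c^2 - 8*c + 12) - 10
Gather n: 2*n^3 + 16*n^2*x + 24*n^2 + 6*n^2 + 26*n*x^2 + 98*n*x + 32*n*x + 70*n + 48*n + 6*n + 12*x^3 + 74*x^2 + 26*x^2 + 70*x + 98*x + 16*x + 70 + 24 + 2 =2*n^3 + n^2*(16*x + 30) + n*(26*x^2 + 130*x + 124) + 12*x^3 + 100*x^2 + 184*x + 96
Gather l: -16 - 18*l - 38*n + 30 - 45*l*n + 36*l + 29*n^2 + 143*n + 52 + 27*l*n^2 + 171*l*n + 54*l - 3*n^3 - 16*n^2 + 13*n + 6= l*(27*n^2 + 126*n + 72) - 3*n^3 + 13*n^2 + 118*n + 72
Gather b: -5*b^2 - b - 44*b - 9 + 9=-5*b^2 - 45*b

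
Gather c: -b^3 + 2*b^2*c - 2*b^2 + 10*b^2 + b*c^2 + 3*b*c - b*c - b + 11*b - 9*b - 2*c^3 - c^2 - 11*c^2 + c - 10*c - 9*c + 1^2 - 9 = -b^3 + 8*b^2 + b - 2*c^3 + c^2*(b - 12) + c*(2*b^2 + 2*b - 18) - 8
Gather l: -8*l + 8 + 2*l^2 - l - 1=2*l^2 - 9*l + 7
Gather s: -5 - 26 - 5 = -36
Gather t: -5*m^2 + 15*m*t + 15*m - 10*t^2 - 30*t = -5*m^2 + 15*m - 10*t^2 + t*(15*m - 30)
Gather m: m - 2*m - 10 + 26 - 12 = 4 - m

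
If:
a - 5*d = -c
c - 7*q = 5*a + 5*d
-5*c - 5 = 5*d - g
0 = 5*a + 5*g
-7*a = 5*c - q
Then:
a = 35/52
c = -55/52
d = -1/13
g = -35/52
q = -15/26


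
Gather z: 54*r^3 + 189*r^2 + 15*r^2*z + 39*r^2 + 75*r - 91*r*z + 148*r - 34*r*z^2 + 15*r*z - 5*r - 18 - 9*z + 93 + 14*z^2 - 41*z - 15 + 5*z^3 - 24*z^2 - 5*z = 54*r^3 + 228*r^2 + 218*r + 5*z^3 + z^2*(-34*r - 10) + z*(15*r^2 - 76*r - 55) + 60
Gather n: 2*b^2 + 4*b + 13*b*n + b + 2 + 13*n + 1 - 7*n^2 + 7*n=2*b^2 + 5*b - 7*n^2 + n*(13*b + 20) + 3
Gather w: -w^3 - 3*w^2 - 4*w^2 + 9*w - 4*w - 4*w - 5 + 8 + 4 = -w^3 - 7*w^2 + w + 7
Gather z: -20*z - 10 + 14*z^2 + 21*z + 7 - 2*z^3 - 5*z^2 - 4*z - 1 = -2*z^3 + 9*z^2 - 3*z - 4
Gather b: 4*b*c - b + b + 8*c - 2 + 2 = 4*b*c + 8*c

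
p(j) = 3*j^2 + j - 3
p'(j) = 6*j + 1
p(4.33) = 57.58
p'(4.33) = 26.98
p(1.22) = 2.69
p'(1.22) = 8.32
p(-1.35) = 1.12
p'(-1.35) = -7.10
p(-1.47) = 2.01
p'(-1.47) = -7.82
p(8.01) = 197.49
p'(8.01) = 49.06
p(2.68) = 21.23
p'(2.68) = 17.08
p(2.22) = 14.01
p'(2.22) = 14.32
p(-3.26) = 25.62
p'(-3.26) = -18.56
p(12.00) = 441.00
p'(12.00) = 73.00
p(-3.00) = 21.00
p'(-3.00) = -17.00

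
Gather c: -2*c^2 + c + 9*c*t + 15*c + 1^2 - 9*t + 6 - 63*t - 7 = -2*c^2 + c*(9*t + 16) - 72*t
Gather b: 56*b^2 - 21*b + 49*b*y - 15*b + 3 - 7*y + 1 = 56*b^2 + b*(49*y - 36) - 7*y + 4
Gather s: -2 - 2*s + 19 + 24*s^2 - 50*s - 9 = 24*s^2 - 52*s + 8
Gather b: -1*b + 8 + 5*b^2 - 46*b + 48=5*b^2 - 47*b + 56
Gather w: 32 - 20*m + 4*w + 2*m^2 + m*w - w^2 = 2*m^2 - 20*m - w^2 + w*(m + 4) + 32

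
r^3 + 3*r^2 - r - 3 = (r - 1)*(r + 1)*(r + 3)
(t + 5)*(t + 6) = t^2 + 11*t + 30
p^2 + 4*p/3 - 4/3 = (p - 2/3)*(p + 2)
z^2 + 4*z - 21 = (z - 3)*(z + 7)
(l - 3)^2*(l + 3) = l^3 - 3*l^2 - 9*l + 27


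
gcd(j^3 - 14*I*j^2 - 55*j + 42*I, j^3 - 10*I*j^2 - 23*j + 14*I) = j^2 - 8*I*j - 7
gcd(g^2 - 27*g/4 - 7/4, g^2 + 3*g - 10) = 1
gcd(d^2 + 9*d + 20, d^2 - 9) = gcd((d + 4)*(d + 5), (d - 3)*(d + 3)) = 1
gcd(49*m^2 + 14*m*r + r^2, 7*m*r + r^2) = 7*m + r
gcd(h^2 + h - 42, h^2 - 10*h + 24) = h - 6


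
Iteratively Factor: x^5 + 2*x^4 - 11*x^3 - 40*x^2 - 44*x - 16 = (x + 2)*(x^4 - 11*x^2 - 18*x - 8) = (x + 1)*(x + 2)*(x^3 - x^2 - 10*x - 8) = (x + 1)*(x + 2)^2*(x^2 - 3*x - 4) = (x + 1)^2*(x + 2)^2*(x - 4)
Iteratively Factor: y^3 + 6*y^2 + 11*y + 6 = (y + 3)*(y^2 + 3*y + 2) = (y + 2)*(y + 3)*(y + 1)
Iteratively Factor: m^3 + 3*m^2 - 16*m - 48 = (m + 3)*(m^2 - 16) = (m - 4)*(m + 3)*(m + 4)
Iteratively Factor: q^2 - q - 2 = (q + 1)*(q - 2)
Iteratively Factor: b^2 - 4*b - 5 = (b - 5)*(b + 1)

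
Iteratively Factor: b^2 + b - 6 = (b + 3)*(b - 2)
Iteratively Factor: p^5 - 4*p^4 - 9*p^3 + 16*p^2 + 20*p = (p)*(p^4 - 4*p^3 - 9*p^2 + 16*p + 20) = p*(p - 2)*(p^3 - 2*p^2 - 13*p - 10) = p*(p - 2)*(p + 2)*(p^2 - 4*p - 5) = p*(p - 2)*(p + 1)*(p + 2)*(p - 5)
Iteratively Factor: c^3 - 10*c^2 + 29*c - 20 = (c - 5)*(c^2 - 5*c + 4) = (c - 5)*(c - 1)*(c - 4)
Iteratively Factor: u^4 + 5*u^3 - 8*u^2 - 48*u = (u)*(u^3 + 5*u^2 - 8*u - 48) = u*(u + 4)*(u^2 + u - 12) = u*(u - 3)*(u + 4)*(u + 4)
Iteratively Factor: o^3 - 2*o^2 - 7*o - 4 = (o + 1)*(o^2 - 3*o - 4) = (o - 4)*(o + 1)*(o + 1)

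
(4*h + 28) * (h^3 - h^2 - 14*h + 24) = 4*h^4 + 24*h^3 - 84*h^2 - 296*h + 672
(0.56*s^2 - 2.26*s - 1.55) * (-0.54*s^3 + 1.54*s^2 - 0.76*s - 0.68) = -0.3024*s^5 + 2.0828*s^4 - 3.069*s^3 - 1.0502*s^2 + 2.7148*s + 1.054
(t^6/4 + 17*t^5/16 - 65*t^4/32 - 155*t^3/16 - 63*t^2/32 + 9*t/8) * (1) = t^6/4 + 17*t^5/16 - 65*t^4/32 - 155*t^3/16 - 63*t^2/32 + 9*t/8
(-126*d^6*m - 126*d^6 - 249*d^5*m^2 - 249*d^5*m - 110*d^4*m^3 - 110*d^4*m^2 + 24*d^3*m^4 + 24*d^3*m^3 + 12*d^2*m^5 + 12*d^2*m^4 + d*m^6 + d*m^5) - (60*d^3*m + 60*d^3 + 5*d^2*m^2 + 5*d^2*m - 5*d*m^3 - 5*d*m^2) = -126*d^6*m - 126*d^6 - 249*d^5*m^2 - 249*d^5*m - 110*d^4*m^3 - 110*d^4*m^2 + 24*d^3*m^4 + 24*d^3*m^3 - 60*d^3*m - 60*d^3 + 12*d^2*m^5 + 12*d^2*m^4 - 5*d^2*m^2 - 5*d^2*m + d*m^6 + d*m^5 + 5*d*m^3 + 5*d*m^2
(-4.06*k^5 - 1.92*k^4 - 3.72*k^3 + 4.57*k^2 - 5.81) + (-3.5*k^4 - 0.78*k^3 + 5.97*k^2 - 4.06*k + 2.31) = -4.06*k^5 - 5.42*k^4 - 4.5*k^3 + 10.54*k^2 - 4.06*k - 3.5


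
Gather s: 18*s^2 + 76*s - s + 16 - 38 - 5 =18*s^2 + 75*s - 27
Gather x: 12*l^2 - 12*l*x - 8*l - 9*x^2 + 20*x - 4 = 12*l^2 - 8*l - 9*x^2 + x*(20 - 12*l) - 4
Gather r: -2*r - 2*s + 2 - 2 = -2*r - 2*s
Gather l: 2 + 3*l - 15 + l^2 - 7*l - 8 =l^2 - 4*l - 21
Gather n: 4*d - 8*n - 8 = 4*d - 8*n - 8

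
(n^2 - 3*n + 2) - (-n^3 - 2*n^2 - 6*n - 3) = n^3 + 3*n^2 + 3*n + 5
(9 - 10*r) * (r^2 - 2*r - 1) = -10*r^3 + 29*r^2 - 8*r - 9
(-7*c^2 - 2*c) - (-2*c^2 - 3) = -5*c^2 - 2*c + 3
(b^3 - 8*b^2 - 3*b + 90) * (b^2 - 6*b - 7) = b^5 - 14*b^4 + 38*b^3 + 164*b^2 - 519*b - 630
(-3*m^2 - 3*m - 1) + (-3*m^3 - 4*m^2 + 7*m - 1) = -3*m^3 - 7*m^2 + 4*m - 2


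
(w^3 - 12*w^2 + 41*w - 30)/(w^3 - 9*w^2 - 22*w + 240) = (w^2 - 6*w + 5)/(w^2 - 3*w - 40)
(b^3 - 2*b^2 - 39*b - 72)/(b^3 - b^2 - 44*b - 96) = (b + 3)/(b + 4)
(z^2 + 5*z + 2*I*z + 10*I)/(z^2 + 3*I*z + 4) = (z^2 + z*(5 + 2*I) + 10*I)/(z^2 + 3*I*z + 4)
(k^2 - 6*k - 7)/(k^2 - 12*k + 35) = (k + 1)/(k - 5)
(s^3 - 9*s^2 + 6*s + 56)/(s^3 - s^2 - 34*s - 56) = (s - 4)/(s + 4)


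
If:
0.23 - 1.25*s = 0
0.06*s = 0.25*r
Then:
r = 0.04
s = 0.18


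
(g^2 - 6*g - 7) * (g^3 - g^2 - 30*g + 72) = g^5 - 7*g^4 - 31*g^3 + 259*g^2 - 222*g - 504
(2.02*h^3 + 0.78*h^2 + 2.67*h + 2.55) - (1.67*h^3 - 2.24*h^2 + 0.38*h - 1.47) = 0.35*h^3 + 3.02*h^2 + 2.29*h + 4.02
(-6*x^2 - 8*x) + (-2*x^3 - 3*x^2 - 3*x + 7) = -2*x^3 - 9*x^2 - 11*x + 7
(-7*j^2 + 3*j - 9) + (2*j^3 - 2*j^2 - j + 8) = 2*j^3 - 9*j^2 + 2*j - 1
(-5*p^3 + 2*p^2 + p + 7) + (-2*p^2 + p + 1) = -5*p^3 + 2*p + 8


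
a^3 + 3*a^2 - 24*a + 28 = (a - 2)^2*(a + 7)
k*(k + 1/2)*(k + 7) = k^3 + 15*k^2/2 + 7*k/2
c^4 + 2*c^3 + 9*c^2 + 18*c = c*(c + 2)*(c - 3*I)*(c + 3*I)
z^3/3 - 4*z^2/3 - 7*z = z*(z/3 + 1)*(z - 7)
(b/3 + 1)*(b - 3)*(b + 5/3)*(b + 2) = b^4/3 + 11*b^3/9 - 17*b^2/9 - 11*b - 10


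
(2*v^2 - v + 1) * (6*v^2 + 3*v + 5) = 12*v^4 + 13*v^2 - 2*v + 5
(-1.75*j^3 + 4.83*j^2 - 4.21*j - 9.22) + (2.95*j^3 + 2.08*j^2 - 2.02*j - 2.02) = 1.2*j^3 + 6.91*j^2 - 6.23*j - 11.24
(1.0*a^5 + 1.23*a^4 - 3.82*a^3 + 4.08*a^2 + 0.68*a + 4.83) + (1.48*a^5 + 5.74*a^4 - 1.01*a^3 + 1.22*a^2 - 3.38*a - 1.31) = 2.48*a^5 + 6.97*a^4 - 4.83*a^3 + 5.3*a^2 - 2.7*a + 3.52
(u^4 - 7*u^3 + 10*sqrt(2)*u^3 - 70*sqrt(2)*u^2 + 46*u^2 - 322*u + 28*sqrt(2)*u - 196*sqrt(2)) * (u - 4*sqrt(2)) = u^5 - 7*u^4 + 6*sqrt(2)*u^4 - 42*sqrt(2)*u^3 - 34*u^3 - 156*sqrt(2)*u^2 + 238*u^2 - 224*u + 1092*sqrt(2)*u + 1568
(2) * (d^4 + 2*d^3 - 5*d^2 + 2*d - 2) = 2*d^4 + 4*d^3 - 10*d^2 + 4*d - 4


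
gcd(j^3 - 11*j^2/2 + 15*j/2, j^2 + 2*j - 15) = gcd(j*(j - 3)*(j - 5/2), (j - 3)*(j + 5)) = j - 3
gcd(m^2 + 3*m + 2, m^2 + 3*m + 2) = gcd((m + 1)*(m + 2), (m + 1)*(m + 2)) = m^2 + 3*m + 2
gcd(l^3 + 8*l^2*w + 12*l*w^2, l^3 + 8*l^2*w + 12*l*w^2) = l^3 + 8*l^2*w + 12*l*w^2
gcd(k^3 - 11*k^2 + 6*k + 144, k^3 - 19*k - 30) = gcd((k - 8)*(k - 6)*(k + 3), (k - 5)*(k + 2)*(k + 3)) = k + 3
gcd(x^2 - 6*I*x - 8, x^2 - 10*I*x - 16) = x - 2*I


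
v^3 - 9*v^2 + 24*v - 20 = (v - 5)*(v - 2)^2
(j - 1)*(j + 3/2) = j^2 + j/2 - 3/2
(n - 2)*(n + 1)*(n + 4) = n^3 + 3*n^2 - 6*n - 8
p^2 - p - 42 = (p - 7)*(p + 6)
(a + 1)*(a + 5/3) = a^2 + 8*a/3 + 5/3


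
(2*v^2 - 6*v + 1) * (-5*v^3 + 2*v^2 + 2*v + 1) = -10*v^5 + 34*v^4 - 13*v^3 - 8*v^2 - 4*v + 1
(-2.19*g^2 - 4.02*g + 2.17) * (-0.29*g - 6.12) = 0.6351*g^3 + 14.5686*g^2 + 23.9731*g - 13.2804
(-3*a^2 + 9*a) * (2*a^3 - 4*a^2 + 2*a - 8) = -6*a^5 + 30*a^4 - 42*a^3 + 42*a^2 - 72*a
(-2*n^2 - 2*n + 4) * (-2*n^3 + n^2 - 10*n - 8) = 4*n^5 + 2*n^4 + 10*n^3 + 40*n^2 - 24*n - 32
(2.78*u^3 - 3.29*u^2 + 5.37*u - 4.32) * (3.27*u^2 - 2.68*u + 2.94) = 9.0906*u^5 - 18.2087*u^4 + 34.5503*u^3 - 38.1906*u^2 + 27.3654*u - 12.7008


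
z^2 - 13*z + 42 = (z - 7)*(z - 6)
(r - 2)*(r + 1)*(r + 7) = r^3 + 6*r^2 - 9*r - 14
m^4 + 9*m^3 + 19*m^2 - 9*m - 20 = (m - 1)*(m + 1)*(m + 4)*(m + 5)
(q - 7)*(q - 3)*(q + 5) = q^3 - 5*q^2 - 29*q + 105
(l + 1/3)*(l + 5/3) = l^2 + 2*l + 5/9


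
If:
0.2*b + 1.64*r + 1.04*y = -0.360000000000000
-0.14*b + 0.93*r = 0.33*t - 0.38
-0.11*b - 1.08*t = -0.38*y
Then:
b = 0.800049317264125 - 3.21135530006473*y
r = -0.24251764633357*y - 0.31707918503221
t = 0.678934336117704*y - 0.0814865045361609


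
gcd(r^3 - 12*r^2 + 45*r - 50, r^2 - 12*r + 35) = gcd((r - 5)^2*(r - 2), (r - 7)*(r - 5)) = r - 5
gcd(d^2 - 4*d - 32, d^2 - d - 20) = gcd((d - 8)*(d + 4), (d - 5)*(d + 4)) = d + 4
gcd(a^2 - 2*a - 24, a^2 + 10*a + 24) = a + 4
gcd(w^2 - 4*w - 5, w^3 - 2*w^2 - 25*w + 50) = w - 5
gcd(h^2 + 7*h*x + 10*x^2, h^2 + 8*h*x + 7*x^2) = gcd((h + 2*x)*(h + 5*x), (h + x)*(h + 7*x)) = 1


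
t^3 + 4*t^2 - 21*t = t*(t - 3)*(t + 7)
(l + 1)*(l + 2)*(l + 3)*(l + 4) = l^4 + 10*l^3 + 35*l^2 + 50*l + 24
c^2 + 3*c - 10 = (c - 2)*(c + 5)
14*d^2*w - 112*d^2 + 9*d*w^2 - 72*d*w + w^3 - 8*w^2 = (2*d + w)*(7*d + w)*(w - 8)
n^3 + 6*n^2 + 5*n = n*(n + 1)*(n + 5)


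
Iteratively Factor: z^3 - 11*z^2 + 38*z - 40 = (z - 5)*(z^2 - 6*z + 8) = (z - 5)*(z - 2)*(z - 4)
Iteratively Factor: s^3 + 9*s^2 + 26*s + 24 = (s + 4)*(s^2 + 5*s + 6) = (s + 2)*(s + 4)*(s + 3)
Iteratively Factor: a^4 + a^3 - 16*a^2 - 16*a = (a)*(a^3 + a^2 - 16*a - 16) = a*(a + 4)*(a^2 - 3*a - 4) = a*(a - 4)*(a + 4)*(a + 1)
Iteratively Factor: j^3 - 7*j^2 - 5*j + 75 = (j + 3)*(j^2 - 10*j + 25) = (j - 5)*(j + 3)*(j - 5)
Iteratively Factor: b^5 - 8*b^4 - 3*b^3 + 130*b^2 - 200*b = (b)*(b^4 - 8*b^3 - 3*b^2 + 130*b - 200) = b*(b - 2)*(b^3 - 6*b^2 - 15*b + 100) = b*(b - 5)*(b - 2)*(b^2 - b - 20) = b*(b - 5)*(b - 2)*(b + 4)*(b - 5)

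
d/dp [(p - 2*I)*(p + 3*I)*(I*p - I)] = 3*I*p^2 - 2*p*(1 + I) + 1 + 6*I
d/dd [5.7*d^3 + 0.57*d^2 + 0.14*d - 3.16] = 17.1*d^2 + 1.14*d + 0.14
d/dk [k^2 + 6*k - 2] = 2*k + 6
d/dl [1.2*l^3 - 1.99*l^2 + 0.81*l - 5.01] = 3.6*l^2 - 3.98*l + 0.81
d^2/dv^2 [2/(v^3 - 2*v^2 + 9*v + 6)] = 4*((2 - 3*v)*(v^3 - 2*v^2 + 9*v + 6) + (3*v^2 - 4*v + 9)^2)/(v^3 - 2*v^2 + 9*v + 6)^3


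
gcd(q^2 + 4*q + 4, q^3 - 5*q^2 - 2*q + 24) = q + 2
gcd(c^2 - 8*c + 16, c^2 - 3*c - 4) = c - 4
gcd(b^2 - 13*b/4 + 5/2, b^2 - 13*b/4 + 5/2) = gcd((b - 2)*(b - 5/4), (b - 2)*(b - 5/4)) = b^2 - 13*b/4 + 5/2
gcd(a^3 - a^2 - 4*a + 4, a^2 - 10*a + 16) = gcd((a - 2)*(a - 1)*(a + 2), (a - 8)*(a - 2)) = a - 2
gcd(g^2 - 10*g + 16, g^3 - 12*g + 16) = g - 2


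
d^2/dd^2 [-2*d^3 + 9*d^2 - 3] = 18 - 12*d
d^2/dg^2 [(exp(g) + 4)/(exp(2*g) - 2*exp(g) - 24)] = (exp(g) + 6)*exp(g)/(exp(3*g) - 18*exp(2*g) + 108*exp(g) - 216)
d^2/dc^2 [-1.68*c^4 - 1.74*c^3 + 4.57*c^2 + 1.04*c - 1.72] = -20.16*c^2 - 10.44*c + 9.14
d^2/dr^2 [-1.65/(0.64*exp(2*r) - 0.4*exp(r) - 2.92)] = (1.65*(1.28*exp(r) - 0.4)*(2.56*exp(r) - 0.8)*exp(r) + (4.224*exp(r) - 0.66)*(-0.64*exp(2*r) + 0.4*exp(r) + 2.92))*exp(r)/(-0.64*exp(2*r) + 0.4*exp(r) + 2.92)^3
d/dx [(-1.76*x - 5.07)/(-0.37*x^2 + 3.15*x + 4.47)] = (-0.6512*x^2 - 3.7518*x + 8.1033)/(0.1369*x^4 - 2.331*x^3 + 6.6147*x^2 + 28.161*x + 19.9809)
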